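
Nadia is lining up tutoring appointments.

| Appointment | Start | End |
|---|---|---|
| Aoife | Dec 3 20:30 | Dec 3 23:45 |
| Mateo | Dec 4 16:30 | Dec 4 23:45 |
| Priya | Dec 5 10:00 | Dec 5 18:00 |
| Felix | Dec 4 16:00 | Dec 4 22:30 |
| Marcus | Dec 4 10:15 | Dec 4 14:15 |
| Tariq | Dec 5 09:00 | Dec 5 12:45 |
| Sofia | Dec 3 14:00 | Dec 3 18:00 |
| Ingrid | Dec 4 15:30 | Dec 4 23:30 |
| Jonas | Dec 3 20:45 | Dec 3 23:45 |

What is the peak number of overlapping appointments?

3

Walk through starts and ends in time order (an end at T is processed before a start at T):
Dec 3 14:00 start Sofia → 1
Dec 3 18:00 end Sofia → 0
Dec 3 20:30 start Aoife → 1
Dec 3 20:45 start Jonas → 2
Dec 3 23:45 end Aoife → 1
Dec 3 23:45 end Jonas → 0
Dec 4 10:15 start Marcus → 1
Dec 4 14:15 end Marcus → 0
Dec 4 15:30 start Ingrid → 1
Dec 4 16:00 start Felix → 2
Dec 4 16:30 start Mateo → 3
Dec 4 22:30 end Felix → 2
Dec 4 23:30 end Ingrid → 1
Dec 4 23:45 end Mateo → 0
Dec 5 09:00 start Tariq → 1
Dec 5 10:00 start Priya → 2
Dec 5 12:45 end Tariq → 1
Dec 5 18:00 end Priya → 0
Peak is 3, at Dec 4 16:30 (Felix, Ingrid, Mateo).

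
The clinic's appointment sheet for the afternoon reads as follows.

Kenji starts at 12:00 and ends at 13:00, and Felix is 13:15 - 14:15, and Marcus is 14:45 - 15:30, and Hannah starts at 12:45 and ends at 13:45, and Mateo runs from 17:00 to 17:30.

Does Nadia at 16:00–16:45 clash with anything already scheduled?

No — it doesn't clash with anything

Kenji: ends 13:00 at or before Nadia starts 16:00 → clear.
Hannah: ends 13:45 at or before Nadia starts 16:00 → clear.
Felix: ends 14:15 at or before Nadia starts 16:00 → clear.
Marcus: ends 15:30 at or before Nadia starts 16:00 → clear.
Mateo: starts 17:00 at or after Nadia ends 16:45 → clear.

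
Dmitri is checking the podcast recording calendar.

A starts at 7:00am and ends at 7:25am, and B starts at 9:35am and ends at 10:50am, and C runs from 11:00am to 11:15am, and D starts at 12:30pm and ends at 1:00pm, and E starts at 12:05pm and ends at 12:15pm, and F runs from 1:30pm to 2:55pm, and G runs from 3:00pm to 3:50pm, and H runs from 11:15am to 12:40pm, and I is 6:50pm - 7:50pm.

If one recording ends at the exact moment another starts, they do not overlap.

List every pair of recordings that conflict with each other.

Sorted by start: A, B, C, H, E, D, F, G, I.
B starts after A ends — done with A.
C starts after B ends — done with B.
H starts exactly when C ends (back-to-back, no overlap) — done with C.
E starts before H ends → H and E overlap.
D starts before H ends → H and D overlap.
F starts after H ends — done with H.
D starts after E ends — done with E.
F starts after D ends — done with D.
G starts after F ends — done with F.
I starts after G ends.

D & H, E & H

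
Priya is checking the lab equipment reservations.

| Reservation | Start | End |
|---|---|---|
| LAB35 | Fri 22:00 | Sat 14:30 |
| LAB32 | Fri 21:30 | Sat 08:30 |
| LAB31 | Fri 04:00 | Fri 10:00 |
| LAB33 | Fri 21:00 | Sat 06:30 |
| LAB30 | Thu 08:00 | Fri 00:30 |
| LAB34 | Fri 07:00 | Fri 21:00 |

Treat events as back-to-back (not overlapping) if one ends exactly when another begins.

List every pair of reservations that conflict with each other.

LAB31 & LAB34, LAB32 & LAB33, LAB32 & LAB35, LAB33 & LAB35

Sorted by start: LAB30, LAB31, LAB34, LAB33, LAB32, LAB35.
LAB31 starts after LAB30 ends — done with LAB30.
LAB34 starts before LAB31 ends → LAB31 and LAB34 overlap.
LAB33 starts after LAB31 ends — done with LAB31.
LAB33 starts exactly when LAB34 ends (back-to-back, no overlap) — done with LAB34.
LAB32 starts before LAB33 ends → LAB33 and LAB32 overlap.
LAB35 starts before LAB33 ends → LAB33 and LAB35 overlap.
LAB35 starts before LAB32 ends → LAB32 and LAB35 overlap.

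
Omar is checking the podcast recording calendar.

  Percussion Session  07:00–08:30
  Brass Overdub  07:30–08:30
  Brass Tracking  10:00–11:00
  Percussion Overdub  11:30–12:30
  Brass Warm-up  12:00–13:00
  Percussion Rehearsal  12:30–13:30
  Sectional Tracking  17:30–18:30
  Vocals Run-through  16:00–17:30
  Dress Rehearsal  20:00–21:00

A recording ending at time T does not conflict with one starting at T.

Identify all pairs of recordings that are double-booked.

Sorted by start: Percussion Session, Brass Overdub, Brass Tracking, Percussion Overdub, Brass Warm-up, Percussion Rehearsal, Vocals Run-through, Sectional Tracking, Dress Rehearsal.
Brass Overdub starts before Percussion Session ends → Percussion Session and Brass Overdub overlap.
Brass Tracking starts after Percussion Session ends — done with Percussion Session.
Brass Tracking starts after Brass Overdub ends — done with Brass Overdub.
Percussion Overdub starts after Brass Tracking ends — done with Brass Tracking.
Brass Warm-up starts before Percussion Overdub ends → Percussion Overdub and Brass Warm-up overlap.
Percussion Rehearsal starts exactly when Percussion Overdub ends (back-to-back, no overlap) — done with Percussion Overdub.
Percussion Rehearsal starts before Brass Warm-up ends → Brass Warm-up and Percussion Rehearsal overlap.
Vocals Run-through starts after Brass Warm-up ends — done with Brass Warm-up.
Vocals Run-through starts after Percussion Rehearsal ends — done with Percussion Rehearsal.
Sectional Tracking starts exactly when Vocals Run-through ends (back-to-back, no overlap) — done with Vocals Run-through.
Dress Rehearsal starts after Sectional Tracking ends.

Brass Overdub & Percussion Session, Brass Warm-up & Percussion Overdub, Brass Warm-up & Percussion Rehearsal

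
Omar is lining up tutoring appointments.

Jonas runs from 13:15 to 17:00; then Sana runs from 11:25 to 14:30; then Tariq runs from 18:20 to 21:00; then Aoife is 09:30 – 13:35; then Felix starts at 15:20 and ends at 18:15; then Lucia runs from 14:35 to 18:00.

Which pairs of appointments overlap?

Aoife & Jonas, Aoife & Sana, Felix & Jonas, Felix & Lucia, Jonas & Lucia, Jonas & Sana

Two intervals overlap when each starts before the other ends.
Sorted by start: Aoife, Sana, Jonas, Lucia, Felix, Tariq.
Sana starts before Aoife ends → Aoife and Sana overlap.
Jonas starts before Aoife ends → Aoife and Jonas overlap.
Lucia starts after Aoife ends — done with Aoife.
Jonas starts before Sana ends → Sana and Jonas overlap.
Lucia starts after Sana ends — done with Sana.
Lucia starts before Jonas ends → Jonas and Lucia overlap.
Felix starts before Jonas ends → Jonas and Felix overlap.
Tariq starts after Jonas ends.
Felix starts before Lucia ends → Lucia and Felix overlap.
Tariq starts after Lucia ends.
Tariq starts after Felix ends.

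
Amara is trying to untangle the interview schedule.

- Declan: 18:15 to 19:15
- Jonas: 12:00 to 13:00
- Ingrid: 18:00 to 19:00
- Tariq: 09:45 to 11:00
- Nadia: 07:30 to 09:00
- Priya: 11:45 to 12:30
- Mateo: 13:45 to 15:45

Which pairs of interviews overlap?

Declan & Ingrid, Jonas & Priya

Check each pair: they overlap iff neither finishes before the other starts.
Sorted by start: Nadia, Tariq, Priya, Jonas, Mateo, Ingrid, Declan.
Tariq starts after Nadia ends — done with Nadia.
Priya starts after Tariq ends — done with Tariq.
Jonas starts before Priya ends → Priya and Jonas overlap.
Mateo starts after Priya ends — done with Priya.
Mateo starts after Jonas ends — done with Jonas.
Ingrid starts after Mateo ends — done with Mateo.
Declan starts before Ingrid ends → Ingrid and Declan overlap.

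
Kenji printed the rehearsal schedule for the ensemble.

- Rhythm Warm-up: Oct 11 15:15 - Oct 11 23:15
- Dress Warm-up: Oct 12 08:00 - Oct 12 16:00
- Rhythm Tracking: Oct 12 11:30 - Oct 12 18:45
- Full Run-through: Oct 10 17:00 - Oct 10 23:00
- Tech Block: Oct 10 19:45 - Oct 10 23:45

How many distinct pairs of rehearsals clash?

Sorted by start: Full Run-through, Tech Block, Rhythm Warm-up, Dress Warm-up, Rhythm Tracking.
Tech Block starts before Full Run-through ends → Full Run-through and Tech Block overlap.
Rhythm Warm-up starts after Full Run-through ends; Full Run-through is clear from here.
Rhythm Warm-up starts after Tech Block ends; Tech Block is clear from here.
Dress Warm-up starts after Rhythm Warm-up ends; Rhythm Warm-up is clear from here.
Rhythm Tracking starts before Dress Warm-up ends → Dress Warm-up and Rhythm Tracking overlap.
Overlapping pairs: Dress Warm-up & Rhythm Tracking, Full Run-through & Tech Block — 2 in total.

2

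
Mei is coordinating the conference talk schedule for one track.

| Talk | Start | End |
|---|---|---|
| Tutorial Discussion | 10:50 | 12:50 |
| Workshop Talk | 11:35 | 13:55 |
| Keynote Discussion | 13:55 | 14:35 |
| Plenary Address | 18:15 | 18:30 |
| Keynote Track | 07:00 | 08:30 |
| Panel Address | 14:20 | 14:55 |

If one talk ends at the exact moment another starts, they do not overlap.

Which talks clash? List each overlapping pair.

Sorted by start: Keynote Track, Tutorial Discussion, Workshop Talk, Keynote Discussion, Panel Address, Plenary Address.
Tutorial Discussion starts after Keynote Track ends, so nothing later overlaps Keynote Track either.
Workshop Talk starts before Tutorial Discussion ends → Tutorial Discussion and Workshop Talk overlap.
Keynote Discussion starts after Tutorial Discussion ends, so nothing later overlaps Tutorial Discussion either.
Keynote Discussion starts exactly when Workshop Talk ends (back-to-back, no overlap), so nothing later overlaps Workshop Talk either.
Panel Address starts before Keynote Discussion ends → Keynote Discussion and Panel Address overlap.
Plenary Address starts after Keynote Discussion ends.
Plenary Address starts after Panel Address ends.

Keynote Discussion & Panel Address, Tutorial Discussion & Workshop Talk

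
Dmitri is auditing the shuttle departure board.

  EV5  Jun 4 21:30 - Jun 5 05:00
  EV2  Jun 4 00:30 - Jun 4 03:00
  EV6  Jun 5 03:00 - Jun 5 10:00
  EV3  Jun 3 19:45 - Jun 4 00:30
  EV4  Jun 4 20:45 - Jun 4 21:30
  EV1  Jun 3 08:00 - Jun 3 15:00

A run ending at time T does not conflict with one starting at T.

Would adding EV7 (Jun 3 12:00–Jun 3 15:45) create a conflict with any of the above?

EV1: starts Jun 3 08:00 before EV7 ends Jun 3 15:45, and ends Jun 3 15:00 after EV7 starts Jun 3 12:00 → overlap.
EV3: starts Jun 3 19:45 at or after EV7 ends Jun 3 15:45 → clear.
EV2: starts Jun 4 00:30 at or after EV7 ends Jun 3 15:45 → clear.
EV4: starts Jun 4 20:45 at or after EV7 ends Jun 3 15:45 → clear.
EV5: starts Jun 4 21:30 at or after EV7 ends Jun 3 15:45 → clear.
EV6: starts Jun 5 03:00 at or after EV7 ends Jun 3 15:45 → clear.
EV7 overlaps EV1.

Yes — it overlaps EV1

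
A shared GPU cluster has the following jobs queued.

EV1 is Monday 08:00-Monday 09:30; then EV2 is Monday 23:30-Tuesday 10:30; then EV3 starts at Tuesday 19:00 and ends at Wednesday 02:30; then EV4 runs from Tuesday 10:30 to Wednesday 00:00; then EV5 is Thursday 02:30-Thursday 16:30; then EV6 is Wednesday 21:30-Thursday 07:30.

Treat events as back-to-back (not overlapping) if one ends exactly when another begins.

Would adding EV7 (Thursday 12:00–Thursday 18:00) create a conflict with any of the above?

Yes — it overlaps EV5

EV1: ends Monday 09:30 at or before EV7 starts Thursday 12:00 → clear.
EV2: ends Tuesday 10:30 at or before EV7 starts Thursday 12:00 → clear.
EV4: ends Wednesday 00:00 at or before EV7 starts Thursday 12:00 → clear.
EV3: ends Wednesday 02:30 at or before EV7 starts Thursday 12:00 → clear.
EV6: ends Thursday 07:30 at or before EV7 starts Thursday 12:00 → clear.
EV5: starts Thursday 02:30 before EV7 ends Thursday 18:00, and ends Thursday 16:30 after EV7 starts Thursday 12:00 → overlap.
EV7 overlaps EV5.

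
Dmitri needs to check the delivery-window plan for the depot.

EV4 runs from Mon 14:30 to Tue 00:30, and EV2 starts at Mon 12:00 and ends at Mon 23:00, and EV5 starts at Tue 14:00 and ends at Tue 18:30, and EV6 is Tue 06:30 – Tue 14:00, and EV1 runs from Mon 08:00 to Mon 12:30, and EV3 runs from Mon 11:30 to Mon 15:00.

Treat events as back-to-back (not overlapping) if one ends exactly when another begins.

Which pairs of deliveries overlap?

EV1 & EV2, EV1 & EV3, EV2 & EV3, EV2 & EV4, EV3 & EV4

Sorted by start: EV1, EV3, EV2, EV4, EV6, EV5.
EV3 starts before EV1 ends → EV1 and EV3 overlap.
EV2 starts before EV1 ends → EV1 and EV2 overlap.
EV4 starts after EV1 ends, so nothing later overlaps EV1 either.
EV2 starts before EV3 ends → EV3 and EV2 overlap.
EV4 starts before EV3 ends → EV3 and EV4 overlap.
EV6 starts after EV3 ends, so nothing later overlaps EV3 either.
EV4 starts before EV2 ends → EV2 and EV4 overlap.
EV6 starts after EV2 ends, so nothing later overlaps EV2 either.
EV6 starts after EV4 ends, so nothing later overlaps EV4 either.
EV5 starts exactly when EV6 ends (back-to-back, no overlap).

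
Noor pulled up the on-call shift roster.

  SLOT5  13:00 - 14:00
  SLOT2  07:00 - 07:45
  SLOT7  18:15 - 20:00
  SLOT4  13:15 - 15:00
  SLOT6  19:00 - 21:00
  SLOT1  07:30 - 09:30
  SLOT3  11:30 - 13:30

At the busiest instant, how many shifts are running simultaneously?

Sort all start/end points and keep a running count:
07:00 start SLOT2 → 1
07:30 start SLOT1 → 2
07:45 end SLOT2 → 1
09:30 end SLOT1 → 0
11:30 start SLOT3 → 1
13:00 start SLOT5 → 2
13:15 start SLOT4 → 3
13:30 end SLOT3 → 2
14:00 end SLOT5 → 1
15:00 end SLOT4 → 0
18:15 start SLOT7 → 1
19:00 start SLOT6 → 2
20:00 end SLOT7 → 1
21:00 end SLOT6 → 0
Peak is 3, at 13:15 (SLOT3, SLOT4, SLOT5).

3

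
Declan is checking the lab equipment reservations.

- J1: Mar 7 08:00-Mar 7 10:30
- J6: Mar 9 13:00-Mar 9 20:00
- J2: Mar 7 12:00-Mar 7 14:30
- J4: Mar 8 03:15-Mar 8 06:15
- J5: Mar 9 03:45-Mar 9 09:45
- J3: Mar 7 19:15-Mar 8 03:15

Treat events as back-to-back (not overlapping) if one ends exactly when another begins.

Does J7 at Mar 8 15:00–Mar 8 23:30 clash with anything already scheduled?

J1: ends Mar 7 10:30 at or before J7 starts Mar 8 15:00 → clear.
J2: ends Mar 7 14:30 at or before J7 starts Mar 8 15:00 → clear.
J3: ends Mar 8 03:15 at or before J7 starts Mar 8 15:00 → clear.
J4: ends Mar 8 06:15 at or before J7 starts Mar 8 15:00 → clear.
J5: starts Mar 9 03:45 at or after J7 ends Mar 8 23:30 → clear.
J6: starts Mar 9 13:00 at or after J7 ends Mar 8 23:30 → clear.

No — it doesn't clash with anything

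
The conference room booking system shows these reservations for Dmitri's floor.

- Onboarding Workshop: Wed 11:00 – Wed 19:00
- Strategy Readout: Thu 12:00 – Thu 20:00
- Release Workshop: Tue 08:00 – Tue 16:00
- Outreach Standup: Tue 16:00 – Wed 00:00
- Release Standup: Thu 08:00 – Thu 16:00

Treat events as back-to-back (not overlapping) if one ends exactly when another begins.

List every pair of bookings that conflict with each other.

Release Standup & Strategy Readout

Check each pair: they overlap iff neither finishes before the other starts.
Sorted by start: Release Workshop, Outreach Standup, Onboarding Workshop, Release Standup, Strategy Readout.
Outreach Standup starts exactly when Release Workshop ends (back-to-back, no overlap), so nothing later overlaps Release Workshop either.
Onboarding Workshop starts after Outreach Standup ends, so nothing later overlaps Outreach Standup either.
Release Standup starts after Onboarding Workshop ends, so nothing later overlaps Onboarding Workshop either.
Strategy Readout starts before Release Standup ends → Release Standup and Strategy Readout overlap.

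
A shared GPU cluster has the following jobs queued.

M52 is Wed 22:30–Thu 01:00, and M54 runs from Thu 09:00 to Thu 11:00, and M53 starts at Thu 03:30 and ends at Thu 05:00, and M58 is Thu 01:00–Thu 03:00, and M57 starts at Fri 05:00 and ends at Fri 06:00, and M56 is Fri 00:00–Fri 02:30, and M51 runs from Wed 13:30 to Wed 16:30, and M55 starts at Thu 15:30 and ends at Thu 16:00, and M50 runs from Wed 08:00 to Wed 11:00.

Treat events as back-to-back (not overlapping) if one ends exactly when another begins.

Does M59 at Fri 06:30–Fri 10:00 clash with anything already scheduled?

No — it doesn't clash with anything

M50: ends Wed 11:00 at or before M59 starts Fri 06:30 → clear.
M51: ends Wed 16:30 at or before M59 starts Fri 06:30 → clear.
M52: ends Thu 01:00 at or before M59 starts Fri 06:30 → clear.
M58: ends Thu 03:00 at or before M59 starts Fri 06:30 → clear.
M53: ends Thu 05:00 at or before M59 starts Fri 06:30 → clear.
M54: ends Thu 11:00 at or before M59 starts Fri 06:30 → clear.
M55: ends Thu 16:00 at or before M59 starts Fri 06:30 → clear.
M56: ends Fri 02:30 at or before M59 starts Fri 06:30 → clear.
M57: ends Fri 06:00 at or before M59 starts Fri 06:30 → clear.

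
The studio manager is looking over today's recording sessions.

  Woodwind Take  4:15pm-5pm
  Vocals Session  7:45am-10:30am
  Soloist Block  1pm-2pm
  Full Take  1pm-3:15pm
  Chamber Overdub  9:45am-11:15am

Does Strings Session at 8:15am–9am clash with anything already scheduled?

Vocals Session: starts 7:45am before Strings Session ends 9am, and ends 10:30am after Strings Session starts 8:15am → overlap.
Chamber Overdub: starts 9:45am at or after Strings Session ends 9am → clear.
Soloist Block: starts 1pm at or after Strings Session ends 9am → clear.
Full Take: starts 1pm at or after Strings Session ends 9am → clear.
Woodwind Take: starts 4:15pm at or after Strings Session ends 9am → clear.
Strings Session overlaps Vocals Session.

Yes — it overlaps Vocals Session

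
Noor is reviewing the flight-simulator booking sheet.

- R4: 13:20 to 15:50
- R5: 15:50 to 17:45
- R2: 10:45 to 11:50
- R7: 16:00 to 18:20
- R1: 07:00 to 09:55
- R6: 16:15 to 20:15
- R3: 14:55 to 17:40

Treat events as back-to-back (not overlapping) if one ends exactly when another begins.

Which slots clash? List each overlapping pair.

R3 & R4, R3 & R5, R3 & R6, R3 & R7, R5 & R6, R5 & R7, R6 & R7

Sorted by start: R1, R2, R4, R3, R5, R7, R6.
R2 starts after R1 ends — done with R1.
R4 starts after R2 ends — done with R2.
R3 starts before R4 ends → R4 and R3 overlap.
R5 starts exactly when R4 ends (back-to-back, no overlap) — done with R4.
R5 starts before R3 ends → R3 and R5 overlap.
R7 starts before R3 ends → R3 and R7 overlap.
R6 starts before R3 ends → R3 and R6 overlap.
R7 starts before R5 ends → R5 and R7 overlap.
R6 starts before R5 ends → R5 and R6 overlap.
R6 starts before R7 ends → R7 and R6 overlap.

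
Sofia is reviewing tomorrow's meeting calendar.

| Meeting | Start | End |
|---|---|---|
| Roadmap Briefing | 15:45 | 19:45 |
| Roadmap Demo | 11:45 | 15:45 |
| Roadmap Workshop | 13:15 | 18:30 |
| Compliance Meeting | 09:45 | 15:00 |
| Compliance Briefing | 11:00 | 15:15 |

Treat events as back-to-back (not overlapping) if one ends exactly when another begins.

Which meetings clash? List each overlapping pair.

Sorted by start: Compliance Meeting, Compliance Briefing, Roadmap Demo, Roadmap Workshop, Roadmap Briefing.
Compliance Briefing starts before Compliance Meeting ends → Compliance Meeting and Compliance Briefing overlap.
Roadmap Demo starts before Compliance Meeting ends → Compliance Meeting and Roadmap Demo overlap.
Roadmap Workshop starts before Compliance Meeting ends → Compliance Meeting and Roadmap Workshop overlap.
Roadmap Briefing starts after Compliance Meeting ends.
Roadmap Demo starts before Compliance Briefing ends → Compliance Briefing and Roadmap Demo overlap.
Roadmap Workshop starts before Compliance Briefing ends → Compliance Briefing and Roadmap Workshop overlap.
Roadmap Briefing starts after Compliance Briefing ends.
Roadmap Workshop starts before Roadmap Demo ends → Roadmap Demo and Roadmap Workshop overlap.
Roadmap Briefing starts exactly when Roadmap Demo ends (back-to-back, no overlap).
Roadmap Briefing starts before Roadmap Workshop ends → Roadmap Workshop and Roadmap Briefing overlap.

Compliance Briefing & Compliance Meeting, Compliance Briefing & Roadmap Demo, Compliance Briefing & Roadmap Workshop, Compliance Meeting & Roadmap Demo, Compliance Meeting & Roadmap Workshop, Roadmap Briefing & Roadmap Workshop, Roadmap Demo & Roadmap Workshop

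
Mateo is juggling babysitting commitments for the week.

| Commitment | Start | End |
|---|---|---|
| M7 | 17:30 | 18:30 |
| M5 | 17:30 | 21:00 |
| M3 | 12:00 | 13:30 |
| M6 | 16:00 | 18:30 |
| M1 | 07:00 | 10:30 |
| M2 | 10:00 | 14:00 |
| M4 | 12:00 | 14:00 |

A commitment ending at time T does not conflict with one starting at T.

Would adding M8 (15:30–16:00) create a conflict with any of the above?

M1: ends 10:30 at or before M8 starts 15:30 → clear.
M2: ends 14:00 at or before M8 starts 15:30 → clear.
M3: ends 13:30 at or before M8 starts 15:30 → clear.
M4: ends 14:00 at or before M8 starts 15:30 → clear.
M6: starts 16:00 at or after M8 ends 16:00 → clear.
M5: starts 17:30 at or after M8 ends 16:00 → clear.
M7: starts 17:30 at or after M8 ends 16:00 → clear.

No — it doesn't clash with anything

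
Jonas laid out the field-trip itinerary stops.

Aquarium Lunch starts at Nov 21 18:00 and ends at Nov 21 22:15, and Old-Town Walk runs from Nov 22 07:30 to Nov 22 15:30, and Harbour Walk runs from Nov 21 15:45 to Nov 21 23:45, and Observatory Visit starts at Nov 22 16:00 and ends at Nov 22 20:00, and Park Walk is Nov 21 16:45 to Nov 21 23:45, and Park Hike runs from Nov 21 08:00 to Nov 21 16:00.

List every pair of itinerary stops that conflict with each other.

Sorted by start: Park Hike, Harbour Walk, Park Walk, Aquarium Lunch, Old-Town Walk, Observatory Visit.
Harbour Walk starts before Park Hike ends → Park Hike and Harbour Walk overlap.
Park Walk starts after Park Hike ends, so nothing later overlaps Park Hike either.
Park Walk starts before Harbour Walk ends → Harbour Walk and Park Walk overlap.
Aquarium Lunch starts before Harbour Walk ends → Harbour Walk and Aquarium Lunch overlap.
Old-Town Walk starts after Harbour Walk ends, so nothing later overlaps Harbour Walk either.
Aquarium Lunch starts before Park Walk ends → Park Walk and Aquarium Lunch overlap.
Old-Town Walk starts after Park Walk ends, so nothing later overlaps Park Walk either.
Old-Town Walk starts after Aquarium Lunch ends, so nothing later overlaps Aquarium Lunch either.
Observatory Visit starts after Old-Town Walk ends.

Aquarium Lunch & Harbour Walk, Aquarium Lunch & Park Walk, Harbour Walk & Park Hike, Harbour Walk & Park Walk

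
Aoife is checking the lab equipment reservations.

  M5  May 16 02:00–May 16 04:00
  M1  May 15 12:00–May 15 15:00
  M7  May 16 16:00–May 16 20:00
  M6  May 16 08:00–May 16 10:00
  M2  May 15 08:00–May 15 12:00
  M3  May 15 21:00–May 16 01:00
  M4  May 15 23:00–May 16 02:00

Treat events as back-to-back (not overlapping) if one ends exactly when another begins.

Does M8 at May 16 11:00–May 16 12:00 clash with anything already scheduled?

No — it doesn't clash with anything

M2: ends May 15 12:00 at or before M8 starts May 16 11:00 → clear.
M1: ends May 15 15:00 at or before M8 starts May 16 11:00 → clear.
M3: ends May 16 01:00 at or before M8 starts May 16 11:00 → clear.
M4: ends May 16 02:00 at or before M8 starts May 16 11:00 → clear.
M5: ends May 16 04:00 at or before M8 starts May 16 11:00 → clear.
M6: ends May 16 10:00 at or before M8 starts May 16 11:00 → clear.
M7: starts May 16 16:00 at or after M8 ends May 16 12:00 → clear.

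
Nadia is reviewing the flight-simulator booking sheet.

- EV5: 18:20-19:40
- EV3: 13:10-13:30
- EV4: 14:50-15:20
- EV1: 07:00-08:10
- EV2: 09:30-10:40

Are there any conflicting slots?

Sorted by start: EV1, EV2, EV3, EV4, EV5.
EV2 starts after EV1 ends, so nothing later overlaps EV1 either.
EV3 starts after EV2 ends, so nothing later overlaps EV2 either.
EV4 starts after EV3 ends, so nothing later overlaps EV3 either.
EV5 starts after EV4 ends.
Every pair is clear; the schedule has no overlaps.

No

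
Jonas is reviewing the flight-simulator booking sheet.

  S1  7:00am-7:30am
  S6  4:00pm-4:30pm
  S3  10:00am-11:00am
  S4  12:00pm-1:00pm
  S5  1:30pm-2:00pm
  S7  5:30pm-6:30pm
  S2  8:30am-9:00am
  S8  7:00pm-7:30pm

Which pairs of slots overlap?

Sorted by start: S1, S2, S3, S4, S5, S6, S7, S8.
S2 starts after S1 ends; S1 is clear from here.
S3 starts after S2 ends; S2 is clear from here.
S4 starts after S3 ends; S3 is clear from here.
S5 starts after S4 ends; S4 is clear from here.
S6 starts after S5 ends; S5 is clear from here.
S7 starts after S6 ends; S6 is clear from here.
S8 starts after S7 ends.

no overlapping pairs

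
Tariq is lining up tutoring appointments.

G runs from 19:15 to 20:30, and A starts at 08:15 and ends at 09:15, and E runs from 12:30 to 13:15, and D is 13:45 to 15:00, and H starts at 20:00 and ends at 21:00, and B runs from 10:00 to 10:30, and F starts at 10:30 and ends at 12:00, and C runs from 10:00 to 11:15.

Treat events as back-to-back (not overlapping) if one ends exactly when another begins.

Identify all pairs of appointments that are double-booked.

B & C, C & F, G & H

Check each pair: they overlap iff neither finishes before the other starts.
Sorted by start: A, B, C, F, E, D, G, H.
B starts after A ends — done with A.
C starts before B ends → B and C overlap.
F starts exactly when B ends (back-to-back, no overlap) — done with B.
F starts before C ends → C and F overlap.
E starts after C ends — done with C.
E starts after F ends — done with F.
D starts after E ends — done with E.
G starts after D ends — done with D.
H starts before G ends → G and H overlap.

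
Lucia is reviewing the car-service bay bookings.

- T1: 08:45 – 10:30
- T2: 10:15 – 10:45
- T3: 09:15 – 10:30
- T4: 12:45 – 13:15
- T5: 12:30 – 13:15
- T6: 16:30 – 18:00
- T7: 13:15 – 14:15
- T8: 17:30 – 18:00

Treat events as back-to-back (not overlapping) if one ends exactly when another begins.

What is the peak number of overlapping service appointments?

3

Walk through starts and ends in time order (an end at T is processed before a start at T):
08:45 start T1 → 1
09:15 start T3 → 2
10:15 start T2 → 3
10:30 end T1 → 2
10:30 end T3 → 1
10:45 end T2 → 0
12:30 start T5 → 1
12:45 start T4 → 2
13:15 end T4 → 1
13:15 end T5 → 0
13:15 start T7 → 1
14:15 end T7 → 0
16:30 start T6 → 1
17:30 start T8 → 2
18:00 end T6 → 1
18:00 end T8 → 0
Peak is 3, at 10:15 (T1, T2, T3).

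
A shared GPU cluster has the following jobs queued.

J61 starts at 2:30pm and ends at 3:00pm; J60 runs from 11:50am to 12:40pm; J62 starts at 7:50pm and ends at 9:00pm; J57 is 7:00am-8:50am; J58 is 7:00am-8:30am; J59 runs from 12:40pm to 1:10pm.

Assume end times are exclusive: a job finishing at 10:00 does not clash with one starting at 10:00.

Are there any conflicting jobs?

Yes

Sorted by start: J57, J58, J60, J59, J61, J62.
J58 starts before J57 ends → J57 and J58 overlap.
That's a conflict, so the schedule is not conflict-free.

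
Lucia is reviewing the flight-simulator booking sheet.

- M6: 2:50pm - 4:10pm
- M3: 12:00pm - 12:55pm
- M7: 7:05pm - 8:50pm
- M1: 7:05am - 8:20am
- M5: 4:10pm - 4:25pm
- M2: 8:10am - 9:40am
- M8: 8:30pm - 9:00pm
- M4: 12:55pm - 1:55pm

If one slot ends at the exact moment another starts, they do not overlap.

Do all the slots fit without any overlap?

No

Sorted by start: M1, M2, M3, M4, M6, M5, M7, M8.
M2 starts before M1 ends → M1 and M2 overlap.
That's a conflict, so the schedule is not conflict-free.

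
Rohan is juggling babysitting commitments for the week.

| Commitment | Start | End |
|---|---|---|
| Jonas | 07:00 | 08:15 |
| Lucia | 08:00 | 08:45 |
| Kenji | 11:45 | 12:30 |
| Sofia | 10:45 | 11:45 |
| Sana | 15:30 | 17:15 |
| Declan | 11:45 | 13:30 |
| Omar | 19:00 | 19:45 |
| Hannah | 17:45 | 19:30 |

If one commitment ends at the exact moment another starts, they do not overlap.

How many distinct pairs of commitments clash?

Sorted by start: Jonas, Lucia, Sofia, Kenji, Declan, Sana, Hannah, Omar.
Lucia starts before Jonas ends → Jonas and Lucia overlap.
Sofia starts after Jonas ends, so nothing later overlaps Jonas either.
Sofia starts after Lucia ends, so nothing later overlaps Lucia either.
Kenji starts exactly when Sofia ends (back-to-back, no overlap), so nothing later overlaps Sofia either.
Declan starts before Kenji ends → Kenji and Declan overlap.
Sana starts after Kenji ends, so nothing later overlaps Kenji either.
Sana starts after Declan ends, so nothing later overlaps Declan either.
Hannah starts after Sana ends, so nothing later overlaps Sana either.
Omar starts before Hannah ends → Hannah and Omar overlap.
Overlapping pairs: Declan & Kenji, Hannah & Omar, Jonas & Lucia — 3 in total.

3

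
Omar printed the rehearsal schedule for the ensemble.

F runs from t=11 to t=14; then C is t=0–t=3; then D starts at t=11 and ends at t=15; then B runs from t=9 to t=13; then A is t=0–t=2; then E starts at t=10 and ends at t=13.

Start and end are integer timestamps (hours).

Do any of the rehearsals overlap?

Sorted by start: A, C, B, E, D, F.
C starts before A ends → A and C overlap.
That's a conflict, so the schedule is not conflict-free.

Yes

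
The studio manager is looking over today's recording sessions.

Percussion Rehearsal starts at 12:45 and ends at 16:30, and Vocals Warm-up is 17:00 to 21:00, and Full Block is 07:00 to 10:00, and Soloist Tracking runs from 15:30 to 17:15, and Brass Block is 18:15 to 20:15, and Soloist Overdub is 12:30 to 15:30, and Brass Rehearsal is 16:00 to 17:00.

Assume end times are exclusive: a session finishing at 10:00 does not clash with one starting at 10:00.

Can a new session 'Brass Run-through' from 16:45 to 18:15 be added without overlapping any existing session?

No — it overlaps Brass Rehearsal, Soloist Tracking, Vocals Warm-up

Full Block: ends 10:00 at or before Brass Run-through starts 16:45 → clear.
Soloist Overdub: ends 15:30 at or before Brass Run-through starts 16:45 → clear.
Percussion Rehearsal: ends 16:30 at or before Brass Run-through starts 16:45 → clear.
Soloist Tracking: starts 15:30 before Brass Run-through ends 18:15, and ends 17:15 after Brass Run-through starts 16:45 → overlap.
Brass Rehearsal: starts 16:00 before Brass Run-through ends 18:15, and ends 17:00 after Brass Run-through starts 16:45 → overlap.
Vocals Warm-up: starts 17:00 before Brass Run-through ends 18:15, and ends 21:00 after Brass Run-through starts 16:45 → overlap.
Brass Block: starts 18:15 at or after Brass Run-through ends 18:15 → clear.
Brass Run-through overlaps Soloist Tracking, Brass Rehearsal, Vocals Warm-up.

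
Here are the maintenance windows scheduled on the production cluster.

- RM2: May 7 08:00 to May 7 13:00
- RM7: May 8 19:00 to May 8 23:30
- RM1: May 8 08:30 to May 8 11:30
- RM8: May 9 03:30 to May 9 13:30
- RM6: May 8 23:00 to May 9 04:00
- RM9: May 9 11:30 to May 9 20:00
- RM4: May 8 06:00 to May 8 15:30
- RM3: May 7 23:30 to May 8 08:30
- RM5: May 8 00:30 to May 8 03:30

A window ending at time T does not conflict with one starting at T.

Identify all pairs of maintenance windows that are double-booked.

RM1 & RM4, RM3 & RM4, RM3 & RM5, RM6 & RM7, RM6 & RM8, RM8 & RM9

Sorted by start: RM2, RM3, RM5, RM4, RM1, RM7, RM6, RM8, RM9.
RM3 starts after RM2 ends; RM2 is clear from here.
RM5 starts before RM3 ends → RM3 and RM5 overlap.
RM4 starts before RM3 ends → RM3 and RM4 overlap.
RM1 starts exactly when RM3 ends (back-to-back, no overlap); RM3 is clear from here.
RM4 starts after RM5 ends; RM5 is clear from here.
RM1 starts before RM4 ends → RM4 and RM1 overlap.
RM7 starts after RM4 ends; RM4 is clear from here.
RM7 starts after RM1 ends; RM1 is clear from here.
RM6 starts before RM7 ends → RM7 and RM6 overlap.
RM8 starts after RM7 ends; RM7 is clear from here.
RM8 starts before RM6 ends → RM6 and RM8 overlap.
RM9 starts after RM6 ends.
RM9 starts before RM8 ends → RM8 and RM9 overlap.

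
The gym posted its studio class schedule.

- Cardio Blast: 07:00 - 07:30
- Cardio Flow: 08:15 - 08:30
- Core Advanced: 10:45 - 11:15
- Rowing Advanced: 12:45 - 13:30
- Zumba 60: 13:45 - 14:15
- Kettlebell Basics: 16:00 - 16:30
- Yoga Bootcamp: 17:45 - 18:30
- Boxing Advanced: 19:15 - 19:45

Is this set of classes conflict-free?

Yes

Sorted by start: Cardio Blast, Cardio Flow, Core Advanced, Rowing Advanced, Zumba 60, Kettlebell Basics, Yoga Bootcamp, Boxing Advanced.
Cardio Flow starts after Cardio Blast ends; Cardio Blast is clear from here.
Core Advanced starts after Cardio Flow ends; Cardio Flow is clear from here.
Rowing Advanced starts after Core Advanced ends; Core Advanced is clear from here.
Zumba 60 starts after Rowing Advanced ends; Rowing Advanced is clear from here.
Kettlebell Basics starts after Zumba 60 ends; Zumba 60 is clear from here.
Yoga Bootcamp starts after Kettlebell Basics ends; Kettlebell Basics is clear from here.
Boxing Advanced starts after Yoga Bootcamp ends.
Every pair is clear; the schedule has no overlaps.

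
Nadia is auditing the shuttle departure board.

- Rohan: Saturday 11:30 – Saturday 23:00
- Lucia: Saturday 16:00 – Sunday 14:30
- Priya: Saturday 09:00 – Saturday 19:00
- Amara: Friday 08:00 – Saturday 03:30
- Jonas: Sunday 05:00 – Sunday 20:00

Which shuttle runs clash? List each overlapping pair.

Sorted by start: Amara, Priya, Rohan, Lucia, Jonas.
Priya starts after Amara ends — done with Amara.
Rohan starts before Priya ends → Priya and Rohan overlap.
Lucia starts before Priya ends → Priya and Lucia overlap.
Jonas starts after Priya ends.
Lucia starts before Rohan ends → Rohan and Lucia overlap.
Jonas starts after Rohan ends.
Jonas starts before Lucia ends → Lucia and Jonas overlap.

Jonas & Lucia, Lucia & Priya, Lucia & Rohan, Priya & Rohan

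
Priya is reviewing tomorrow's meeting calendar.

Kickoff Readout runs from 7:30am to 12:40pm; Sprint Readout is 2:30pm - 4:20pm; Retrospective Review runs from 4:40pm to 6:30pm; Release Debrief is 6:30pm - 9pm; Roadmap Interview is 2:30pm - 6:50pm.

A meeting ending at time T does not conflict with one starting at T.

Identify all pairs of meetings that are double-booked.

Sorted by start: Kickoff Readout, Sprint Readout, Roadmap Interview, Retrospective Review, Release Debrief.
Sprint Readout starts after Kickoff Readout ends, so nothing later overlaps Kickoff Readout either.
Roadmap Interview starts before Sprint Readout ends → Sprint Readout and Roadmap Interview overlap.
Retrospective Review starts after Sprint Readout ends, so nothing later overlaps Sprint Readout either.
Retrospective Review starts before Roadmap Interview ends → Roadmap Interview and Retrospective Review overlap.
Release Debrief starts before Roadmap Interview ends → Roadmap Interview and Release Debrief overlap.
Release Debrief starts exactly when Retrospective Review ends (back-to-back, no overlap).

Release Debrief & Roadmap Interview, Retrospective Review & Roadmap Interview, Roadmap Interview & Sprint Readout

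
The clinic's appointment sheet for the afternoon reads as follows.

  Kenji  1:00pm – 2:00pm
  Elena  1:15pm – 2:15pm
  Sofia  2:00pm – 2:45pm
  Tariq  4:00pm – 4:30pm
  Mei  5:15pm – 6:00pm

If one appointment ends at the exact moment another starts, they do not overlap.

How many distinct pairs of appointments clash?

Two intervals overlap when each starts before the other ends.
Sorted by start: Kenji, Elena, Sofia, Tariq, Mei.
Elena starts before Kenji ends → Kenji and Elena overlap.
Sofia starts exactly when Kenji ends (back-to-back, no overlap), so nothing later overlaps Kenji either.
Sofia starts before Elena ends → Elena and Sofia overlap.
Tariq starts after Elena ends, so nothing later overlaps Elena either.
Tariq starts after Sofia ends, so nothing later overlaps Sofia either.
Mei starts after Tariq ends.
Overlapping pairs: Elena & Kenji, Elena & Sofia — 2 in total.

2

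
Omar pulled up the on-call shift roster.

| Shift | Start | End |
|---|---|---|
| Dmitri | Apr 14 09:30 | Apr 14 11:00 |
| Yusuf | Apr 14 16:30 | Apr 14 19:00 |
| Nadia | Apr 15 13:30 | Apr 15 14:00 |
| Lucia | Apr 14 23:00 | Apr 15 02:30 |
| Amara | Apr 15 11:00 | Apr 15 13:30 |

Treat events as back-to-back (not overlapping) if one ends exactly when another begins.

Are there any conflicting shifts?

Sorted by start: Dmitri, Yusuf, Lucia, Amara, Nadia.
Yusuf starts after Dmitri ends — done with Dmitri.
Lucia starts after Yusuf ends — done with Yusuf.
Amara starts after Lucia ends — done with Lucia.
Nadia starts exactly when Amara ends (back-to-back, no overlap).
Every pair is clear; the schedule has no overlaps.

No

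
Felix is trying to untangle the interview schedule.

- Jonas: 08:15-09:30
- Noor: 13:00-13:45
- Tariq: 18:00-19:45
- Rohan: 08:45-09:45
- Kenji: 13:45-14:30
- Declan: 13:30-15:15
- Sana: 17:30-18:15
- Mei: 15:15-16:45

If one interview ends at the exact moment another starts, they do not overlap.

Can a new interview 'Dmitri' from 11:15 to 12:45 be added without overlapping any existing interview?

Jonas: ends 09:30 at or before Dmitri starts 11:15 → clear.
Rohan: ends 09:45 at or before Dmitri starts 11:15 → clear.
Noor: starts 13:00 at or after Dmitri ends 12:45 → clear.
Declan: starts 13:30 at or after Dmitri ends 12:45 → clear.
Kenji: starts 13:45 at or after Dmitri ends 12:45 → clear.
Mei: starts 15:15 at or after Dmitri ends 12:45 → clear.
Sana: starts 17:30 at or after Dmitri ends 12:45 → clear.
Tariq: starts 18:00 at or after Dmitri ends 12:45 → clear.

Yes — the slot is free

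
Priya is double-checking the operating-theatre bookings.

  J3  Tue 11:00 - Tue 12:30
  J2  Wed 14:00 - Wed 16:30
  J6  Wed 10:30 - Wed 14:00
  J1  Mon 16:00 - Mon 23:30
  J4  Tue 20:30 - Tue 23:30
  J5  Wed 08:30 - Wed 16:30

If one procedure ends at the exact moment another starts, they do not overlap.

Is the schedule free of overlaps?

Sorted by start: J1, J3, J4, J5, J6, J2.
J3 starts after J1 ends, so nothing later overlaps J1 either.
J4 starts after J3 ends, so nothing later overlaps J3 either.
J5 starts after J4 ends, so nothing later overlaps J4 either.
J6 starts before J5 ends → J5 and J6 overlap.
That's a conflict, so the schedule is not conflict-free.

No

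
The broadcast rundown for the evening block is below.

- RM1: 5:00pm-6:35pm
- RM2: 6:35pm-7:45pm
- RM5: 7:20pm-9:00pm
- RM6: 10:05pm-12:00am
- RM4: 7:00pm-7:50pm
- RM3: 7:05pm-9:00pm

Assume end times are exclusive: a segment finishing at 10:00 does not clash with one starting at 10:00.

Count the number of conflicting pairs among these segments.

Sorted by start: RM1, RM2, RM4, RM3, RM5, RM6.
RM2 starts exactly when RM1 ends (back-to-back, no overlap) — done with RM1.
RM4 starts before RM2 ends → RM2 and RM4 overlap.
RM3 starts before RM2 ends → RM2 and RM3 overlap.
RM5 starts before RM2 ends → RM2 and RM5 overlap.
RM6 starts after RM2 ends.
RM3 starts before RM4 ends → RM4 and RM3 overlap.
RM5 starts before RM4 ends → RM4 and RM5 overlap.
RM6 starts after RM4 ends.
RM5 starts before RM3 ends → RM3 and RM5 overlap.
RM6 starts after RM3 ends.
RM6 starts after RM5 ends.
Overlapping pairs: RM2 & RM3, RM2 & RM4, RM2 & RM5, RM3 & RM4, RM3 & RM5, RM4 & RM5 — 6 in total.

6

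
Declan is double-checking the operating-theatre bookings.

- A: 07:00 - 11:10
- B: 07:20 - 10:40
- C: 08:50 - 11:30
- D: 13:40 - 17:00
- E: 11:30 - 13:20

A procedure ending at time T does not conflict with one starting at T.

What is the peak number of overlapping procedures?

3

Walk through starts and ends in time order (an end at T is processed before a start at T):
07:00 start A → 1
07:20 start B → 2
08:50 start C → 3
10:40 end B → 2
11:10 end A → 1
11:30 end C → 0
11:30 start E → 1
13:20 end E → 0
13:40 start D → 1
17:00 end D → 0
Peak is 3, at 08:50 (A, B, C).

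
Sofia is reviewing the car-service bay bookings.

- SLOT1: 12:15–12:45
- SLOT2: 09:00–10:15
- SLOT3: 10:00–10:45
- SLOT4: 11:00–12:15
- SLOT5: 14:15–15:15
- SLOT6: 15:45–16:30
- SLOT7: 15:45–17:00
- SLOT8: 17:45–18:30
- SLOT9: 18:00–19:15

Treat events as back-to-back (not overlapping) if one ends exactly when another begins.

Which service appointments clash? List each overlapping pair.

Sorted by start: SLOT2, SLOT3, SLOT4, SLOT1, SLOT5, SLOT6, SLOT7, SLOT8, SLOT9.
SLOT3 starts before SLOT2 ends → SLOT2 and SLOT3 overlap.
SLOT4 starts after SLOT2 ends, so SLOT2 has no further overlaps.
SLOT4 starts after SLOT3 ends, so SLOT3 has no further overlaps.
SLOT1 starts exactly when SLOT4 ends (back-to-back, no overlap), so SLOT4 has no further overlaps.
SLOT5 starts after SLOT1 ends, so SLOT1 has no further overlaps.
SLOT6 starts after SLOT5 ends, so SLOT5 has no further overlaps.
SLOT7 starts before SLOT6 ends → SLOT6 and SLOT7 overlap.
SLOT8 starts after SLOT6 ends, so SLOT6 has no further overlaps.
SLOT8 starts after SLOT7 ends, so SLOT7 has no further overlaps.
SLOT9 starts before SLOT8 ends → SLOT8 and SLOT9 overlap.

SLOT2 & SLOT3, SLOT6 & SLOT7, SLOT8 & SLOT9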